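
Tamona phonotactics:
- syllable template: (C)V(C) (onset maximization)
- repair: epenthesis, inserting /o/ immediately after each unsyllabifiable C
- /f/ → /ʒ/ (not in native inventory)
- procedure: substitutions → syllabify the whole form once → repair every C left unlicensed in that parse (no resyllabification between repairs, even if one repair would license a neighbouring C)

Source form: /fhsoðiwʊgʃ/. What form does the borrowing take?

Substitution: /f/ → /ʒ/, giving /ʒhsoðiwʊgʃ/.
Under (C)V(C), the unsyllabifiable consonants are /ʒ/, /h/, /ʃ/ (at most one coda consonant is licensed; onsets are limited to one consonant).
Inserting the epenthetic vowel yields /ʒ/ → /ʒo/, /h/ → /ho/, /ʃ/ → /ʃo/.

ʒohosoðiwʊgʃo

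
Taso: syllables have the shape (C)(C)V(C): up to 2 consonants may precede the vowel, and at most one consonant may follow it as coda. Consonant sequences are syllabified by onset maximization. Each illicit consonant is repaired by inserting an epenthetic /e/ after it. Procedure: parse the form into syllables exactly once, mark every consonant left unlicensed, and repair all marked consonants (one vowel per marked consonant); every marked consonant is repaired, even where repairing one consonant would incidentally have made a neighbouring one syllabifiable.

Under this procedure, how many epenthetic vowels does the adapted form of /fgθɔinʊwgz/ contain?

The unsyllabifiable consonants are /f/, /g/, /z/; each receives one epenthetic vowel.

3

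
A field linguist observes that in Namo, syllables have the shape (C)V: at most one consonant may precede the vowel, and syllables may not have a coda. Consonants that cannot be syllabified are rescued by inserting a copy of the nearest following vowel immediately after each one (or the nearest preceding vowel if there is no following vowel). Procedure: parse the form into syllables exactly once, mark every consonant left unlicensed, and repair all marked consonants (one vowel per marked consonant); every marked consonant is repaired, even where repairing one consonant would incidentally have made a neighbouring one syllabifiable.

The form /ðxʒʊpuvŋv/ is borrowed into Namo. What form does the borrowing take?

Under (C)V, the unsyllabifiable consonants are /ð/, /x/, /v/, /ŋ/, /v/ (no codas are permitted; onsets are limited to one consonant).
Epenthesis after each stranded consonant: /ð/ → /ðʊ/, /x/ → /xʊ/, /v/ → /vu/, /ŋ/ → /ŋu/, /v/ → /vu/.

ðʊxʊʒʊpuvuŋuvu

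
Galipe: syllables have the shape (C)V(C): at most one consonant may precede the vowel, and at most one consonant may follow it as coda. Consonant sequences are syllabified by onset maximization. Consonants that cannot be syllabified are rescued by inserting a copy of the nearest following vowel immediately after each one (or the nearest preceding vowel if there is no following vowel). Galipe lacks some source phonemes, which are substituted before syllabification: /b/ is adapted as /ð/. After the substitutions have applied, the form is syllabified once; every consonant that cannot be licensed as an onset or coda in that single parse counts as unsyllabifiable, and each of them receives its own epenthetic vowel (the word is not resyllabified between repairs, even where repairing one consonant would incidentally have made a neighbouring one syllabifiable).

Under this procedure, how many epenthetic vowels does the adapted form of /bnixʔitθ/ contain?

After substitution the input is /ðnixʔitθ/.
The unsyllabifiable consonants are /ð/, /θ/; each receives one epenthetic vowel.

2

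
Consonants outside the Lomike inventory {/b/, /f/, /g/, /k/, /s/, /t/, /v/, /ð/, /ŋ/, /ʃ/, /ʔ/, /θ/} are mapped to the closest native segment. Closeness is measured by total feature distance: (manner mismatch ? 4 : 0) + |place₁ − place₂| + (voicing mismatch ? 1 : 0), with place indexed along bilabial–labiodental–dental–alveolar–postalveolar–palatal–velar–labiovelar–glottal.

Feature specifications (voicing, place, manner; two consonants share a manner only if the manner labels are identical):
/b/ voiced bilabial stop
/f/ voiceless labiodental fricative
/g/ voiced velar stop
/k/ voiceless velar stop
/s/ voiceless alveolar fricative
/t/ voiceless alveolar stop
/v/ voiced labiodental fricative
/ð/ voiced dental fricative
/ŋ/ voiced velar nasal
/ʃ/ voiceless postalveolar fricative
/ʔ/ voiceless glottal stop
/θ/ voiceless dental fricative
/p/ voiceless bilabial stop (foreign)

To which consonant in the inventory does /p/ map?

/b/ is closest: same manner (stop), place distance 0 (bilabial→bilabial), voicing differs (+1); total 1. Next closest is /t/ at distance 3.

b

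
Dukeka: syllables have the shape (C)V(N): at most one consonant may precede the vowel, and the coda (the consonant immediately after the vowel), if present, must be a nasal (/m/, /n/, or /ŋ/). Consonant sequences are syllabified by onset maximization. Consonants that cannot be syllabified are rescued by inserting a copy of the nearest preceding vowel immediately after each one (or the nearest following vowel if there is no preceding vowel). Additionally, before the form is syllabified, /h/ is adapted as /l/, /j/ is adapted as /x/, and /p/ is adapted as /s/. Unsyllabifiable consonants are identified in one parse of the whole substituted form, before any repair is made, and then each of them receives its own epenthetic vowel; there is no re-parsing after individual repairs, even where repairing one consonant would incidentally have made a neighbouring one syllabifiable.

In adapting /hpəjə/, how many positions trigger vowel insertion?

After substitution the input is /lsəxə/.
The unsyllabifiable consonants are /l/; each receives one epenthetic vowel.

1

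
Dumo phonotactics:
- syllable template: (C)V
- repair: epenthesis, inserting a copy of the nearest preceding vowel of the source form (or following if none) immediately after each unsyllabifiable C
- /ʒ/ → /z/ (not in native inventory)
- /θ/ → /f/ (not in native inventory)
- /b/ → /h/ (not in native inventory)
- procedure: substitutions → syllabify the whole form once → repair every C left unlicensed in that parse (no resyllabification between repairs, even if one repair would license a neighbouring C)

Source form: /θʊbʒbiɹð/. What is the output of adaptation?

fʊhʊzʊhiɹiði

Substitution: /θ/ → /f/, /b/ → /h/, /ʒ/ → /z/, giving /fʊhzhiɹð/.
The consonants /h/, /z/, /ɹ/, /ð/ cannot be parsed into a legal (C)V syllable (no codas are permitted; onsets are limited to one consonant).
Inserting the epenthetic vowel yields /h/ → /hʊ/, /z/ → /zʊ/, /ɹ/ → /ɹi/, /ð/ → /ði/.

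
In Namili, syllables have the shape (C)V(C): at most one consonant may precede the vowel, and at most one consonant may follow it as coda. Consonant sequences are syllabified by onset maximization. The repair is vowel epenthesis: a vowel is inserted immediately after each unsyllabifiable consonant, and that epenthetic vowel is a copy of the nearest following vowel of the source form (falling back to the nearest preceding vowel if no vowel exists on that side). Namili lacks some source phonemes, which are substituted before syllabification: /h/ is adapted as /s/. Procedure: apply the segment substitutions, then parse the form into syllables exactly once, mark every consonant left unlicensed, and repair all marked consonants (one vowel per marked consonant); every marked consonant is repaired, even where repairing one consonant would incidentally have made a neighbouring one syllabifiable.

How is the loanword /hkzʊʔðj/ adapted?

sʊkʊzʊʔðʊjʊ

Substitution: /h/ → /s/, giving /skzʊʔðj/.
Syllabifying with onset maximization leaves /s/, /k/, /ð/, /j/ stranded (at most one coda consonant is licensed; onsets are limited to one consonant).
Inserting the epenthetic vowel yields /s/ → /sʊ/, /k/ → /kʊ/, /ð/ → /ðʊ/, /j/ → /jʊ/.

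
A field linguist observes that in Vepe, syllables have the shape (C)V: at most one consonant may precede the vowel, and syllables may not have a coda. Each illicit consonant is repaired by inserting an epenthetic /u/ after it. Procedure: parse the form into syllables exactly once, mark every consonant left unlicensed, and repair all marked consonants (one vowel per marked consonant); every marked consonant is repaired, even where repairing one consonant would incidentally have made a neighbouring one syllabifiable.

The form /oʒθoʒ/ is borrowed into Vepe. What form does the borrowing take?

oʒuθoʒu

Syllabifying with onset maximization leaves /ʒ/, /ʒ/ stranded (no codas are permitted; onsets are limited to one consonant).
Each unlicensed consonant becomes the onset of a new syllable: /ʒ/ → /ʒu/, /ʒ/ → /ʒu/.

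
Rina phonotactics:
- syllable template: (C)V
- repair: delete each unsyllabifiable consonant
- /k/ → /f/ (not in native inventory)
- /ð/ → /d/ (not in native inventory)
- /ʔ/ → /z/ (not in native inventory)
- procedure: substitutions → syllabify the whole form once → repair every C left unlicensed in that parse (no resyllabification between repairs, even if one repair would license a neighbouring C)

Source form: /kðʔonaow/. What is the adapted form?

zonao

Substitution: /k/ → /f/, /ð/ → /d/, /ʔ/ → /z/, giving /fdzonaow/.
Syllabifying with onset maximization leaves /f/, /d/, /w/ stranded (no codas are permitted; onsets are limited to one consonant).
Deletion applies to /f/, /d/, /w/.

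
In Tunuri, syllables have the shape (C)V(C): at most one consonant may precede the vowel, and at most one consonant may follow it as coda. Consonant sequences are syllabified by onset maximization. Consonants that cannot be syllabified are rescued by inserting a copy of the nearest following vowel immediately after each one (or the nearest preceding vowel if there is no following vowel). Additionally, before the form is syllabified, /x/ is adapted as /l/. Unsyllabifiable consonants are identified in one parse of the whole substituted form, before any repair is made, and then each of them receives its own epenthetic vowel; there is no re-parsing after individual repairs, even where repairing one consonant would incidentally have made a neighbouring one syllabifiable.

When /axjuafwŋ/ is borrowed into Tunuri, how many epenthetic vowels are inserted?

2

After substitution the input is /aljuafwŋ/.
The unsyllabifiable consonants are /w/, /ŋ/; each receives one epenthetic vowel.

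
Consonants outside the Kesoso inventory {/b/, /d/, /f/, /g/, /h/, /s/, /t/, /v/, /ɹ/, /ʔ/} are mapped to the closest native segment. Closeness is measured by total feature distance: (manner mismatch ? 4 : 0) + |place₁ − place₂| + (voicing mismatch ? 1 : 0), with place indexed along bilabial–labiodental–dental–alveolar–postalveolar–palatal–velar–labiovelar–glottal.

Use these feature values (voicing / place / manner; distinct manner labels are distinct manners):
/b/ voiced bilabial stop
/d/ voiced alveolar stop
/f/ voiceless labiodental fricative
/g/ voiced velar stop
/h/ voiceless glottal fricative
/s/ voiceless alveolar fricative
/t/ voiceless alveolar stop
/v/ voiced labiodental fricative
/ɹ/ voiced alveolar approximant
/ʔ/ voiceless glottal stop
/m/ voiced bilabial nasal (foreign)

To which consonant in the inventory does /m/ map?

b

/b/ is closest: manner differs (nasal→stop, +4), place distance 0 (bilabial→bilabial), same voicing; total 4. Next closest is /v/ at distance 5.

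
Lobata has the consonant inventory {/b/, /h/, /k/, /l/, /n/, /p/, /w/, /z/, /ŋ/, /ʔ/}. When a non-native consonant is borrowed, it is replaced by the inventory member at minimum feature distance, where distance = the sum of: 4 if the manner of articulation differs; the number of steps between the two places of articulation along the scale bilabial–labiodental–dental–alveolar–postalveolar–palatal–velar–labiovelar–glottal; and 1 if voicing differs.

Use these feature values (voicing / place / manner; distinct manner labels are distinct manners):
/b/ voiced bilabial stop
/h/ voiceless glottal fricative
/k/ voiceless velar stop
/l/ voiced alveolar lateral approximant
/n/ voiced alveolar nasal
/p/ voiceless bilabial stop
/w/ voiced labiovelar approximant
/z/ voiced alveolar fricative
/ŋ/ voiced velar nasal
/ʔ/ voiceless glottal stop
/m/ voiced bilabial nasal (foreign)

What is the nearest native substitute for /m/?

n

/n/ is closest: same manner (nasal), place distance 3 (bilabial→alveolar), same voicing; total 3. Next closest is /b/ at distance 4.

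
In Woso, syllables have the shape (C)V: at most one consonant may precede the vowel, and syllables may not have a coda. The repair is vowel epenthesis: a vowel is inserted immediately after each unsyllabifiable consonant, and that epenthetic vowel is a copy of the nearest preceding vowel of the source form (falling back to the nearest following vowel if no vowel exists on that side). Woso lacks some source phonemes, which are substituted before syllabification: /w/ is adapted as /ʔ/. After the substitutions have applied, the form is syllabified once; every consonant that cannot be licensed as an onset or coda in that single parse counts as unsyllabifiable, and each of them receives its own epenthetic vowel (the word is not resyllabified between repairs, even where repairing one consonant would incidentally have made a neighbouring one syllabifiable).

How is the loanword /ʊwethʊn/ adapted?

Substitution: /w/ → /ʔ/, giving /ʊʔethʊn/.
Syllabifying with onset maximization leaves /t/, /n/ stranded (no codas are permitted; onsets are limited to one consonant).
Epenthesis after each stranded consonant: /t/ → /te/, /n/ → /nʊ/.

ʊʔetehʊnʊ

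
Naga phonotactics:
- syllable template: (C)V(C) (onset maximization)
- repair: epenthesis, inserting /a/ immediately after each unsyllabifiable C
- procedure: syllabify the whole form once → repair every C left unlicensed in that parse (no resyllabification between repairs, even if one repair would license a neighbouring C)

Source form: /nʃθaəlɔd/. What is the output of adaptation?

naʃaθaəlɔd

Syllabifying with onset maximization leaves /n/, /ʃ/ stranded (at most one coda consonant is licensed; onsets are limited to one consonant).
Inserting the epenthetic vowel yields /n/ → /na/, /ʃ/ → /ʃa/.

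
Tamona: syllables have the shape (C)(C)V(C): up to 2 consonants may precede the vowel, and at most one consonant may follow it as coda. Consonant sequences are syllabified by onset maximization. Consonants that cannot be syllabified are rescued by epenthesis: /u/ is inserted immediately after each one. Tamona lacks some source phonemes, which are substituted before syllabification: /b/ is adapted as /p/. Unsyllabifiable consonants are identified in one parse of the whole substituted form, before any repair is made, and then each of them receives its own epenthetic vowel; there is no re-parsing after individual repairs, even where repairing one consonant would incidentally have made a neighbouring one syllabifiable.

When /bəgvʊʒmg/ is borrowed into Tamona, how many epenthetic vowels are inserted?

After substitution the input is /pəgvʊʒmg/.
The unsyllabifiable consonants are /m/, /g/; each receives one epenthetic vowel.

2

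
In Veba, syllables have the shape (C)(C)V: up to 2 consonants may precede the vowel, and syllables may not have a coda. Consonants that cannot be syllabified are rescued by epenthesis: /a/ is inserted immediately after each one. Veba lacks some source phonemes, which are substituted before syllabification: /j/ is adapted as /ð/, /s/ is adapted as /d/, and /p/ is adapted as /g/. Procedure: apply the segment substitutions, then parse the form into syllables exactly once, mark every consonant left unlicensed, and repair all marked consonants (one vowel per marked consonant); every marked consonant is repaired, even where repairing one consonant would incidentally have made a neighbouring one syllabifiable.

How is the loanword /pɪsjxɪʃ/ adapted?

Substitution: /p/ → /g/, /s/ → /d/, /j/ → /ð/, giving /gɪdðxɪʃ/.
Syllabifying with onset maximization leaves /d/, /ʃ/ stranded (no codas are permitted; onsets may contain at most 2 consonants).
Epenthesis after each stranded consonant: /d/ → /da/, /ʃ/ → /ʃa/.

gɪdaðxɪʃa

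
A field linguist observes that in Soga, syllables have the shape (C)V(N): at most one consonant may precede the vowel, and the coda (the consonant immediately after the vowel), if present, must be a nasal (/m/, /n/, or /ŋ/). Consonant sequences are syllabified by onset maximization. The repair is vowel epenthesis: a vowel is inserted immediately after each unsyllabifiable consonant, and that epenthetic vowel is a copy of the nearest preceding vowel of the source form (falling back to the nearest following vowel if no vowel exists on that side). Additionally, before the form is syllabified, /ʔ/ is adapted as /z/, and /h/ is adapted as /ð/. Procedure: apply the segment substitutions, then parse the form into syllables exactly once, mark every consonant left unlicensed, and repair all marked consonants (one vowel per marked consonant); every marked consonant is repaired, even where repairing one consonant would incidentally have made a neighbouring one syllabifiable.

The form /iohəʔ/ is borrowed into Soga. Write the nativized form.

Substitution: /h/ → /ð/, /ʔ/ → /z/, giving /ioðəz/.
Syllabifying with onset maximization leaves /z/ stranded (only a nasal (/m/, /n/, or /ŋ/) is licensed in coda position; onsets are limited to one consonant).
Inserting the epenthetic vowel yields /z/ → /zə/.

ioðəzə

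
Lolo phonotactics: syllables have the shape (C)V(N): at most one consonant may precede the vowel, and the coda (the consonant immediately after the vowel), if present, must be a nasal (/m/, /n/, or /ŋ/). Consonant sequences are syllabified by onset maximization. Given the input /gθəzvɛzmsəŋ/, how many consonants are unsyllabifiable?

4

The consonants /g/, /z/, /z/, /m/ cannot be parsed into a legal (C)V(N) syllable (only a nasal (/m/, /n/, or /ŋ/) is licensed in coda position; onsets are limited to one consonant).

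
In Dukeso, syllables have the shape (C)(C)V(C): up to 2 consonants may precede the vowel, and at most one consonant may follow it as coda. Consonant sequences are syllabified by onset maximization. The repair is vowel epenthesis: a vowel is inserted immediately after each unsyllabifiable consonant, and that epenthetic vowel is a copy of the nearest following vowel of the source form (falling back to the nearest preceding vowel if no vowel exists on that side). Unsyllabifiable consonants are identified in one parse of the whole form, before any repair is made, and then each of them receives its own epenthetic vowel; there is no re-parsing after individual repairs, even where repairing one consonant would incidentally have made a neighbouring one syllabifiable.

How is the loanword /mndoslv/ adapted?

mondoslovo

Syllabifying with onset maximization leaves /m/, /l/, /v/ stranded (at most one coda consonant is licensed; onsets may contain at most 2 consonants).
Each unlicensed consonant becomes the onset of a new syllable: /m/ → /mo/, /l/ → /lo/, /v/ → /vo/.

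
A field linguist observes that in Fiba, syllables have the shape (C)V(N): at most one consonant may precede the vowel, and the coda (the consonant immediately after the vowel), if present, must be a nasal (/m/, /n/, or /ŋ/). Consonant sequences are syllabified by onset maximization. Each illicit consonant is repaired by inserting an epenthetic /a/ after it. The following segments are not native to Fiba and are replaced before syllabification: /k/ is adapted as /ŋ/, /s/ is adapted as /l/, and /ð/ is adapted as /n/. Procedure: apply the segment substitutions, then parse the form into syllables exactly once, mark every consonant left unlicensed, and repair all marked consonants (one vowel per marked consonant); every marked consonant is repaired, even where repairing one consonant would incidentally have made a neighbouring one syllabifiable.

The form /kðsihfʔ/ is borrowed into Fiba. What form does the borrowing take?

ŋanalihafaʔa

Substitution: /k/ → /ŋ/, /ð/ → /n/, /s/ → /l/, giving /ŋnlihfʔ/.
The consonants /ŋ/, /n/, /h/, /f/, /ʔ/ cannot be parsed into a legal (C)V(N) syllable (only a nasal (/m/, /n/, or /ŋ/) is licensed in coda position; onsets are limited to one consonant).
Each unlicensed consonant becomes the onset of a new syllable: /ŋ/ → /ŋa/, /n/ → /na/, /h/ → /ha/, /f/ → /fa/, /ʔ/ → /ʔa/.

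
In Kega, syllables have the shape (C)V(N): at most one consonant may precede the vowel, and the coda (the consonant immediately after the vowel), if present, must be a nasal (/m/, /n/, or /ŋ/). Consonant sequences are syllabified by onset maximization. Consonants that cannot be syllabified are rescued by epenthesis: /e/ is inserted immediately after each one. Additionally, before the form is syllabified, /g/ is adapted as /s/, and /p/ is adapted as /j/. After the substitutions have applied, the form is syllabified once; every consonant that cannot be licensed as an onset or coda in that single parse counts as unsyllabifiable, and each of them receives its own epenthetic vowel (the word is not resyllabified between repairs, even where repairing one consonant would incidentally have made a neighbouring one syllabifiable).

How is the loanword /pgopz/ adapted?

Substitution: /p/ → /j/, /g/ → /s/, giving /jsojz/.
Syllabifying with onset maximization leaves /j/, /j/, /z/ stranded (only a nasal (/m/, /n/, or /ŋ/) is licensed in coda position; onsets are limited to one consonant).
Epenthesis after each stranded consonant: /j/ → /je/, /j/ → /je/, /z/ → /ze/.

jesojeze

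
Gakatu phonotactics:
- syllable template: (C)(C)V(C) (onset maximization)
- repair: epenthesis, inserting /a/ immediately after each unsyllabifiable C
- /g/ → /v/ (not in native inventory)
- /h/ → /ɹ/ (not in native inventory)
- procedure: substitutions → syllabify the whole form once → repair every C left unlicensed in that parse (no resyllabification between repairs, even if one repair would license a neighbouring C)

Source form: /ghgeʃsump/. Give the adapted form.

vaɹveʃsumpa

Substitution: /g/ → /v/, /h/ → /ɹ/, giving /vɹveʃsump/.
Syllabifying with onset maximization leaves /v/, /p/ stranded (at most one coda consonant is licensed; onsets may contain at most 2 consonants).
Epenthesis after each stranded consonant: /v/ → /va/, /p/ → /pa/.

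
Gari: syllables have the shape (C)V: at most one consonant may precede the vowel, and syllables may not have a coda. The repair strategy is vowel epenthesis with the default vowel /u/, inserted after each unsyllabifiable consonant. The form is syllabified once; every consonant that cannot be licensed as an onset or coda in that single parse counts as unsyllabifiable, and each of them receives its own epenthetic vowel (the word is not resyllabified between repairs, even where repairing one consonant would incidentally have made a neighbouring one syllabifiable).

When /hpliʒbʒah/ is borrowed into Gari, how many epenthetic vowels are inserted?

5

The unsyllabifiable consonants are /h/, /p/, /ʒ/, /b/, /h/; each receives one epenthetic vowel.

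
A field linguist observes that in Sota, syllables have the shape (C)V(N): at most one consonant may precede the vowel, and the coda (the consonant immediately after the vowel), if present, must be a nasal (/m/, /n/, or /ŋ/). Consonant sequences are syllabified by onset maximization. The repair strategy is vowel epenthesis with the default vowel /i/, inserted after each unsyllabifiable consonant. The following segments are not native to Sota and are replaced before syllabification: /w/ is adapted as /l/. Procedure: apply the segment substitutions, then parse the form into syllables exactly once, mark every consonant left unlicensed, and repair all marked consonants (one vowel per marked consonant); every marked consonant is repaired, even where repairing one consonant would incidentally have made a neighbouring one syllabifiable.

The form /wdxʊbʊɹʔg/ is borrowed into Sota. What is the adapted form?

lidixʊbʊɹiʔigi

Substitution: /w/ → /l/, giving /ldxʊbʊɹʔg/.
Under (C)V(N), the unsyllabifiable consonants are /l/, /d/, /ɹ/, /ʔ/, /g/ (only a nasal (/m/, /n/, or /ŋ/) is licensed in coda position; onsets are limited to one consonant).
Epenthesis after each stranded consonant: /l/ → /li/, /d/ → /di/, /ɹ/ → /ɹi/, /ʔ/ → /ʔi/, /g/ → /gi/.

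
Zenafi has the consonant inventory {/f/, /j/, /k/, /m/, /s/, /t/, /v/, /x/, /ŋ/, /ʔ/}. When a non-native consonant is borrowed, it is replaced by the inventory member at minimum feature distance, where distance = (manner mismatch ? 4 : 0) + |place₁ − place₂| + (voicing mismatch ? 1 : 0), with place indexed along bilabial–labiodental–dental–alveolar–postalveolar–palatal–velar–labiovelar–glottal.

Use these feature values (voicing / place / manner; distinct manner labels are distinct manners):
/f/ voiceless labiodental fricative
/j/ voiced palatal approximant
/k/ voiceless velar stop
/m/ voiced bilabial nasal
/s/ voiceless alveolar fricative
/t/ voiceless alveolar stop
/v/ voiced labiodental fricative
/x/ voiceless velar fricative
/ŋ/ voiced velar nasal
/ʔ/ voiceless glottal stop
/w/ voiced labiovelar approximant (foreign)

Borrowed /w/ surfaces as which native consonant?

/j/ is closest: same manner (approximant), place distance 2 (labiovelar→palatal), same voicing; total 2. Next closest is /ŋ/ at distance 5.

j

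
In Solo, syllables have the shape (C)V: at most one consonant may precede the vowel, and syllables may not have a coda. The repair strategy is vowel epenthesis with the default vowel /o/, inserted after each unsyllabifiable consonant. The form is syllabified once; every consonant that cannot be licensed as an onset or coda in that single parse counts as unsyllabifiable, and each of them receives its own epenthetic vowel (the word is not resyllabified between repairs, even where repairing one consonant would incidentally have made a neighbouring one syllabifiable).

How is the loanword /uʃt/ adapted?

uʃoto

Under (C)V, the unsyllabifiable consonants are /ʃ/, /t/ (no codas are permitted; onsets are limited to one consonant).
Epenthesis after each stranded consonant: /ʃ/ → /ʃo/, /t/ → /to/.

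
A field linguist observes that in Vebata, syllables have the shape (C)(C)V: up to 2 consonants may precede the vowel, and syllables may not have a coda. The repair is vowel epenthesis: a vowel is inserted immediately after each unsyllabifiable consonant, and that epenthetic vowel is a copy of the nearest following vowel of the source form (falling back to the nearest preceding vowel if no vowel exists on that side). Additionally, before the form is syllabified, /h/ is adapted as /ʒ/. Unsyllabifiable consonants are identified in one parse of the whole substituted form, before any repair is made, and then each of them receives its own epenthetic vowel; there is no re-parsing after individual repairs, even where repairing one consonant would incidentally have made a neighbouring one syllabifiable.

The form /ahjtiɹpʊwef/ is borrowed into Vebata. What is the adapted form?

Substitution: /h/ → /ʒ/, giving /aʒjtiɹpʊwef/.
The consonants /ʒ/, /f/ cannot be parsed into a legal (C)(C)V syllable (no codas are permitted; onsets may contain at most 2 consonants).
Epenthesis after each stranded consonant: /ʒ/ → /ʒi/, /f/ → /fe/.

aʒijtiɹpʊwefe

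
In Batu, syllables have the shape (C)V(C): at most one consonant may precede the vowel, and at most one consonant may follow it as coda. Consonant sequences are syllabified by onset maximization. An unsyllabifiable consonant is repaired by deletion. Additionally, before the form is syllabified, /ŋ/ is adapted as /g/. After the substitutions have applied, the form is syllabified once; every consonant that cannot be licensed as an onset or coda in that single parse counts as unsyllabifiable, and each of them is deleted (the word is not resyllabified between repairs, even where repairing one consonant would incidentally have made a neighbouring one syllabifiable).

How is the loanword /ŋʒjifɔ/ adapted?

jifɔ

Substitution: /ŋ/ → /g/, giving /gʒjifɔ/.
Syllabifying with onset maximization leaves /g/, /ʒ/ stranded (at most one coda consonant is licensed; onsets are limited to one consonant).
Each unlicensed consonant is deleted: /g/, /ʒ/.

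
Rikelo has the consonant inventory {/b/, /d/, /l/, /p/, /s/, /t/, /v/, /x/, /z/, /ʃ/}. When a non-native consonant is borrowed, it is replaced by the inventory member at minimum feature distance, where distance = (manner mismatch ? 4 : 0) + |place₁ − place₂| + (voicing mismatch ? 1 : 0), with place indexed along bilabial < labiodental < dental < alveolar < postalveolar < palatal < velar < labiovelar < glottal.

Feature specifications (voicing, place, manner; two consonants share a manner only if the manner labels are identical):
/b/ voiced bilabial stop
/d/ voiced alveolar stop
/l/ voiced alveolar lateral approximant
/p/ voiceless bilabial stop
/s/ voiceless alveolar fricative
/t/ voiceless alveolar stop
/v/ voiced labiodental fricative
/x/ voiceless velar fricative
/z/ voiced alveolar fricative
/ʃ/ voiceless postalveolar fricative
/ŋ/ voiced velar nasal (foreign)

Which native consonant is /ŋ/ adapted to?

x

/x/ is closest: manner differs (nasal→fricative, +4), place distance 0 (velar→velar), voicing differs (+1); total 5. Next closest is /d/ at distance 7.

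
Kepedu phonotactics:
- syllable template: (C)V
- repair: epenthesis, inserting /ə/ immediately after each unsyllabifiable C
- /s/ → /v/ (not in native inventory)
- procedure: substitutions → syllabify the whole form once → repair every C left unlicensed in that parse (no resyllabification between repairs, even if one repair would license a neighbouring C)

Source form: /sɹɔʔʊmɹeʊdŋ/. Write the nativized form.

vəɹɔʔʊməɹeʊdəŋə

Substitution: /s/ → /v/, giving /vɹɔʔʊmɹeʊdŋ/.
Under (C)V, the unsyllabifiable consonants are /v/, /m/, /d/, /ŋ/ (no codas are permitted; onsets are limited to one consonant).
Inserting the epenthetic vowel yields /v/ → /və/, /m/ → /mə/, /d/ → /də/, /ŋ/ → /ŋə/.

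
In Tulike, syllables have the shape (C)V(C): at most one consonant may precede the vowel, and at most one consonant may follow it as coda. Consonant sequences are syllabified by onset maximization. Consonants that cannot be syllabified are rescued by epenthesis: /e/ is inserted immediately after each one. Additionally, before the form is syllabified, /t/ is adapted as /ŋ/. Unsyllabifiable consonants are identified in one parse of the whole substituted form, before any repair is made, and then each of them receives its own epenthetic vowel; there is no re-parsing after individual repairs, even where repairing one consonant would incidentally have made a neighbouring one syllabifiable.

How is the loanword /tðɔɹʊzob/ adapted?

ŋeðɔɹʊzob

Substitution: /t/ → /ŋ/, giving /ŋðɔɹʊzob/.
The consonants /ŋ/ cannot be parsed into a legal (C)V(C) syllable (at most one coda consonant is licensed; onsets are limited to one consonant).
Each unlicensed consonant becomes the onset of a new syllable: /ŋ/ → /ŋe/.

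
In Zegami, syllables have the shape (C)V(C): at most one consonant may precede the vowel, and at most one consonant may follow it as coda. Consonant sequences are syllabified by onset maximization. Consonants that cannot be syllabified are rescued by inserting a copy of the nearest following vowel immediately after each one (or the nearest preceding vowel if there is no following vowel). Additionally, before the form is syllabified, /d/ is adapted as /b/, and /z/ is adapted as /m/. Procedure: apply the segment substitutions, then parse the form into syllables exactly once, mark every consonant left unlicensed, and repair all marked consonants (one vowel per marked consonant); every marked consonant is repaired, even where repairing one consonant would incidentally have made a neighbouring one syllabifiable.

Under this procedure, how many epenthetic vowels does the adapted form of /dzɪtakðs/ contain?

After substitution the input is /bmɪtakðs/.
The unsyllabifiable consonants are /b/, /ð/, /s/; each receives one epenthetic vowel.

3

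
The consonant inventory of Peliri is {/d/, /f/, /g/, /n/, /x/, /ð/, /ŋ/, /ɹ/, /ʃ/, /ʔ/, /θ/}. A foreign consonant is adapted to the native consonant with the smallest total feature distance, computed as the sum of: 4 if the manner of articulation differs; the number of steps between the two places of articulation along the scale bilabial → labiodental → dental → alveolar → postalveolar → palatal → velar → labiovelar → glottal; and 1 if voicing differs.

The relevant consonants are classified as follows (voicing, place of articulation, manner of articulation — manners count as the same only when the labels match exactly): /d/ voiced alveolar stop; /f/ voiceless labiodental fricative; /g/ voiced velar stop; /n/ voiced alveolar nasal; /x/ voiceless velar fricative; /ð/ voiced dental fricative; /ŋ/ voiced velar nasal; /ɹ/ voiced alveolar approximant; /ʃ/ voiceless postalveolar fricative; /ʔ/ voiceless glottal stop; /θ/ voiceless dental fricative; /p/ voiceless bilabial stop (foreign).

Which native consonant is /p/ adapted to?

d

/d/ is closest: same manner (stop), place distance 3 (bilabial→alveolar), voicing differs (+1); total 4. Next closest is /f/ at distance 5.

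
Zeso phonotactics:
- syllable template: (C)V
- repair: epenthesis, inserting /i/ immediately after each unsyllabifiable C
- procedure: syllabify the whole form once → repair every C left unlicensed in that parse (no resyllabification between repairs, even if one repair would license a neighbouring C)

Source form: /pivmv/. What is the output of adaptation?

pivimivi

The consonants /v/, /m/, /v/ cannot be parsed into a legal (C)V syllable (no codas are permitted; onsets are limited to one consonant).
Inserting the epenthetic vowel yields /v/ → /vi/, /m/ → /mi/, /v/ → /vi/.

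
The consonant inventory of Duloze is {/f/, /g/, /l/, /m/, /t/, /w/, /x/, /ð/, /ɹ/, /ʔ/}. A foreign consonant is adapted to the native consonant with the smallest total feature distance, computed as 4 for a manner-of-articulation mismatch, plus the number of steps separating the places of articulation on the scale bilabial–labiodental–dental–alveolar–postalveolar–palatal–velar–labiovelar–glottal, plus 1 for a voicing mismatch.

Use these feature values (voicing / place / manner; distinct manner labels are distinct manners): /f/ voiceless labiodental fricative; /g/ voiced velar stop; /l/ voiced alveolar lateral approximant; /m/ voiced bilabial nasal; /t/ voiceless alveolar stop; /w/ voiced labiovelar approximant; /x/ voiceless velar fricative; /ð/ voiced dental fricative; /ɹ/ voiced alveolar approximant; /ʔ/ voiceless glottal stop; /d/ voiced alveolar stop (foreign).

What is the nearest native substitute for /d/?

/t/ is closest: same manner (stop), place distance 0 (alveolar→alveolar), voicing differs (+1); total 1. Next closest is /g/ at distance 3.

t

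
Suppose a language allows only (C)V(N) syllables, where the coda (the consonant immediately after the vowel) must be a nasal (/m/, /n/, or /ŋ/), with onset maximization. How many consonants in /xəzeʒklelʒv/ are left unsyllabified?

The consonants /ʒ/, /k/, /l/, /ʒ/, /v/ cannot be parsed into a legal (C)V(N) syllable (only a nasal (/m/, /n/, or /ŋ/) is licensed in coda position; onsets are limited to one consonant).

5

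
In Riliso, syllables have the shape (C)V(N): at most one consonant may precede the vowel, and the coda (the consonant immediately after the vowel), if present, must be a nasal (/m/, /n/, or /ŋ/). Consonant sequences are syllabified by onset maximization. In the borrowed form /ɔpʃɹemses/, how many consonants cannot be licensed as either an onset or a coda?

Under (C)V(N), the unsyllabifiable consonants are /p/, /ʃ/, /s/ (only a nasal (/m/, /n/, or /ŋ/) is licensed in coda position; onsets are limited to one consonant).

3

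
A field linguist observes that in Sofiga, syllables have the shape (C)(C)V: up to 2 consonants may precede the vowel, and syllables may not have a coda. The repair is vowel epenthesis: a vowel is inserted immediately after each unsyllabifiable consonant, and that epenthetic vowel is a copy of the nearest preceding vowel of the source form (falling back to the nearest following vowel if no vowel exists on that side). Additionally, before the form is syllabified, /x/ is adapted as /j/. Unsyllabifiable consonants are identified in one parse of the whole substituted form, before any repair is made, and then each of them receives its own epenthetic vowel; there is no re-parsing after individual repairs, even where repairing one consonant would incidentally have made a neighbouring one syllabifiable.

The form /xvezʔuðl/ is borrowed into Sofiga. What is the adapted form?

jvezʔuðulu

Substitution: /x/ → /j/, giving /jvezʔuðl/.
Syllabifying with onset maximization leaves /ð/, /l/ stranded (no codas are permitted; onsets may contain at most 2 consonants).
Epenthesis after each stranded consonant: /ð/ → /ðu/, /l/ → /lu/.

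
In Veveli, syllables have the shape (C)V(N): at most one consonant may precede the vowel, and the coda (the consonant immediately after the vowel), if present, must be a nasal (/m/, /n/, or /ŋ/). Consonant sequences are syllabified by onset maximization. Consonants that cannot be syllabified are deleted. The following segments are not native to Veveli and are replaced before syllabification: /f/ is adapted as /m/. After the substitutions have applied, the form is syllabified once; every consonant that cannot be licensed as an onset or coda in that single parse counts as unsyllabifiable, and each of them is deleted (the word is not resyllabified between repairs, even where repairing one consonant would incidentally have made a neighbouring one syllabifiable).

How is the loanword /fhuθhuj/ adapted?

Substitution: /f/ → /m/, giving /mhuθhuj/.
Syllabifying with onset maximization leaves /m/, /θ/, /j/ stranded (only a nasal (/m/, /n/, or /ŋ/) is licensed in coda position; onsets are limited to one consonant).
Each unlicensed consonant is deleted: /m/, /θ/, /j/.

huhu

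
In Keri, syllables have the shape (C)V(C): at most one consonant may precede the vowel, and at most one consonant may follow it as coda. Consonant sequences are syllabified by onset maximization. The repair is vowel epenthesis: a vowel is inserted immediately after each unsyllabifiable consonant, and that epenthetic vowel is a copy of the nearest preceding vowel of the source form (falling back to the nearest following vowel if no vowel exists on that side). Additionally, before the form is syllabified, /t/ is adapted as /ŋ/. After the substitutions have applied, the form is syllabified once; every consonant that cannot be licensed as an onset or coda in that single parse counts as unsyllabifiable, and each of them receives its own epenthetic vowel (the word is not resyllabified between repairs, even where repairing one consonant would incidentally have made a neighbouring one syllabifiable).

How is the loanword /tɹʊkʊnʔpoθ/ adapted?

ŋʊɹʊkʊnʔʊpoθ

Substitution: /t/ → /ŋ/, giving /ŋɹʊkʊnʔpoθ/.
The consonants /ŋ/, /ʔ/ cannot be parsed into a legal (C)V(C) syllable (at most one coda consonant is licensed; onsets are limited to one consonant).
Inserting the epenthetic vowel yields /ŋ/ → /ŋʊ/, /ʔ/ → /ʔʊ/.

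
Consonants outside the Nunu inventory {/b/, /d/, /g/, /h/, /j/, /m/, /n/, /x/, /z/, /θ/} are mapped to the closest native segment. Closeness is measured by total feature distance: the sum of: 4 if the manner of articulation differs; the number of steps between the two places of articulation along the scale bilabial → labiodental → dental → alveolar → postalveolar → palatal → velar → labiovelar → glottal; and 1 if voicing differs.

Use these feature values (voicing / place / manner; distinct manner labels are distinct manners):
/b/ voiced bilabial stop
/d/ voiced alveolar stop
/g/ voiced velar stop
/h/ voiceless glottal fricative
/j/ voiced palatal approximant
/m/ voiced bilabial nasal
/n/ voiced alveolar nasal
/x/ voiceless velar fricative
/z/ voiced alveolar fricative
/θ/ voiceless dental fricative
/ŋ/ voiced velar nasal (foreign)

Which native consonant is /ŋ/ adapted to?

/n/ is closest: same manner (nasal), place distance 3 (velar→alveolar), same voicing; total 3. Next closest is /g/ at distance 4.

n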